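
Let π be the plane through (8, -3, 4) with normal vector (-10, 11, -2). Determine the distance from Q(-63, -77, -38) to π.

The plane has equation n·(r − (8, -3, 4)) = 0, i.e. n·r = -121.
Then n·(-63, -77, -38) - (-121) = -20.
|n| = √(100 + 121 + 4) = 15, so the distance is |-20|/15 = 4/3.

4/3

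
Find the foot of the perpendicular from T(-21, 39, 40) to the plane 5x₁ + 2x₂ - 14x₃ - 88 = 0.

n = (5, 2, -14), |n|² = 225, and n·T − 88 = -675.
t = -675/225 = -3, so the foot is T − t·n = (-21, 39, 40) − (-3)·(5, 2, -14) = (-6, 45, -2).

(-6, 45, -2)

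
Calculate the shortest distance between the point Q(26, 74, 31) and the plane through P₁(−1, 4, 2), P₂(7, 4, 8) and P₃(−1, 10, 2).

P₁P₂ = (8, 0, 6) and P₁P₃ = (0, 6, 0), so a normal is n = P₁P₂ × P₁P₃ = (−36, 0, 48).
d = |(-36)·26 + 48·31 − 132| / √(1296 + 0 + 2304) = |420| / 60 = 7.

7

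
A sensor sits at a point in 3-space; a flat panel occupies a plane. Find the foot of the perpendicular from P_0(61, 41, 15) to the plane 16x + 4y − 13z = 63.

(29, 33, 41)

n = (16, 4, −13), |n|² = 441, and n·P_0 − 63 = 882.
t = 882/441 = 2, so the foot is P_0 − t·n = (61, 41, 15) − 2·(16, 4, −13) = (29, 33, 41).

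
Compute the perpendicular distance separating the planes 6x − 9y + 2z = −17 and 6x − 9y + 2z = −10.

Both planes have normal n = (6, −9, 2), |n| = 11. Any point on the first plane is at distance |(-10) − (-17)|/|n| = 7/11 from the second.

7/11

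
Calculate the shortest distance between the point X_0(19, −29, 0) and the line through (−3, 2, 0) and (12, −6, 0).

A direction vector is d = (15, −8, 0).
AP = (22, −31, 0), and AP × d = (0, 0, 289).
|AP × d|² = 83521 and |d|² = 289, so the distance is √(83521/289) = √289 = 17.

17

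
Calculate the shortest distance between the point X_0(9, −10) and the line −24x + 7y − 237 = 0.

523/25

The normal to the line is n = (−24, 7) with |n| = 25.
|n·X_0 − 237| = |-286 − 237| = 523, so the distance is 523/25.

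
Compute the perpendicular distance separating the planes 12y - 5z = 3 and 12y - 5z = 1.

With common normal n = (0, 12, -5) (|n| = 13), the distance is |3 − 1|/|n| = 2/13.

2/13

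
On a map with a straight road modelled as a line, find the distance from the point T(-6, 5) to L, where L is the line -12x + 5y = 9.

The normal to the line is n = (-12, 5) with |n| = 13.
|n·T − 9| = |97 − 9| = 88, so the distance is 88/13.

88/13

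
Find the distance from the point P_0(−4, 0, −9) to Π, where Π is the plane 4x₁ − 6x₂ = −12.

n = (4, −6, 0); n·P − (-12) = -4; |n| = 2√13; distance = 4/(2√13) = 2/√13.

2/√13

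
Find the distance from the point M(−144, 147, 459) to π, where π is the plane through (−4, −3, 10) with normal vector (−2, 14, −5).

The plane has equation n·(r − (−4, −3, 10)) = 0, i.e. n·r = -84.
n = (−2, 14, −5); n·P − (-84) = 135; |n| = 15; distance = 135/15 = 9.

9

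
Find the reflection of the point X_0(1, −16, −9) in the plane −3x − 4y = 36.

n = (−3, −4, 0), |n|² = 25, n·X_0 − 36 = 25, so t = 25/25 = 1.
Foot F = X_0 − 1·n = (4, −12, −9); the reflection is 2F − X_0 = (7, −8, −9).

(7, -8, -9)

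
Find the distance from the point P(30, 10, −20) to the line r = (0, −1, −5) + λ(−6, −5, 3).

Direction vector d = (−6, −5, 3).
AP = (30, 11, −15), and AP × d = (−42, 0, −84).
|AP × d|² = 8820 and |d|² = 70, so the distance is √(8820/70) = √126 = 3√14.

3√14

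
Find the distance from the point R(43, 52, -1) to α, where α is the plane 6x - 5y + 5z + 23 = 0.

8√86/43

Normal vector n = (6, -5, 5), and n·(43, 52, -1) - (-23) = 16.
|n| = √(36 + 25 + 25) = √86, so the distance is |16|/√86 = 16/√86.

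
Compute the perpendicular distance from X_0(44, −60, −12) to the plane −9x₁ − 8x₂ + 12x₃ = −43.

Normal vector n = (−9, −8, 12), and n·(44, −60, −12) − (−43) = −17.
|n| = √(81 + 64 + 144) = 17, so the distance is |-17|/17 = 1.

1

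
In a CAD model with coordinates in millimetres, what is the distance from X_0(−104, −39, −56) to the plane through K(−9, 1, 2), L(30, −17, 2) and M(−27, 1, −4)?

2

KL = (39, −18, 0) and KM = (−18, 0, −6), so a normal is n = KL × KM = (108, 234, −324).
Then n·(−104, −39, −56) − (−1386) = −828.
|n| = √(11664 + 54756 + 104976) = 414, so the distance is |-828|/414 = 2.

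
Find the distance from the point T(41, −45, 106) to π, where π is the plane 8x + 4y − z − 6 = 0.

4

d = |8·41 + 4·(-45) + (-1)·106 − 6| / √(64 + 16 + 1) = |36| / 9 = 4.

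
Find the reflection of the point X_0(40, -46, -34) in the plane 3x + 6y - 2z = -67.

(298/7, -286/7, -250/7)

With n = (3, 6, -2), the signed offset is (n·X_0 − (-67))/|n|² = -21/49 = -3/7.
X_0' = X_0 − 2t·n = (40, -46, -34) − (-6/7)·(3, 6, -2) = (298/7, -286/7, -250/7).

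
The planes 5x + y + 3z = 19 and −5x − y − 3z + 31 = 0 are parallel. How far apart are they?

12/√35

Divide the second equation by -1 to match normals: 5x + y + 3z = 31.
With common normal n = (5, 1, 3) (|n| = √35), the distance is |19 − 31|/|n| = 12/√35 = 12√35/35.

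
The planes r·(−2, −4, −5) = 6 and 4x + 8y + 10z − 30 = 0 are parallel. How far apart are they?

Divide the second equation by -2 to match normals: −2x − 4y − 5z = -15.
Both planes have normal n = (−2, −4, −5), |n| = 3√5. Any point on the first plane is at distance |(-15) − 6|/|n| = 21/(3√5) = 7/√5 from the second.

7/√5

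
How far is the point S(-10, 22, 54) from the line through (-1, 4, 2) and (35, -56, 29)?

A direction vector is d = (36, -60, 27).
AP = (-9, 18, 52); AP·d = 0, |AP|² = 3109, |d|² = 5625.
distance² = |AP|² − (AP·d)²/|d|² = 3109 − 0/5625 = 3109, so the distance is √3109.

√3109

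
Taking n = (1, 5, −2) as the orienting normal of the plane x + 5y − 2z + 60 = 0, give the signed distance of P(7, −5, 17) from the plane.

n·P − (-60) = 8.
|n| = √30, so the signed distance is 8/√30.

8/√30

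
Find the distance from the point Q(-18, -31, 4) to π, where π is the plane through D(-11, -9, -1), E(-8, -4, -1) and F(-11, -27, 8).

√70/70

DE = (3, 5, 0) and DF = (0, -18, 9), so a normal is n = DE × DF = (45, -27, -54).
Then n·(-18, -31, 4) - (-198) = 9.
|n| = √(2025 + 729 + 2916) = 9√70, so the distance is |9|/(9√70) = √70/70.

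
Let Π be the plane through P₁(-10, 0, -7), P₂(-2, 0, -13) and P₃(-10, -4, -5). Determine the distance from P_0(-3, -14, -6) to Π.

3/√29

P₁P₂ = (8, 0, -6) and P₁P₃ = (0, -4, 2), so a normal is n = P₁P₂ × P₁P₃ = (-24, -16, -32).
d = |(-24)·(-3) + (-16)·(-14) + (-32)·(-6) − 464| / √(576 + 256 + 1024) = |24| / (8√29) = 3√29/29.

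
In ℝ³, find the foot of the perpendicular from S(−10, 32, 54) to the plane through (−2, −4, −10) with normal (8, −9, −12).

(22, -4, 6)

The perpendicular from S has direction n = (8, −9, −12): r = (−10, 32, 54) + λ(8, −9, −12).
Substitute into the plane: n·(S + λn) = 140 gives -1016 + 289λ = 140, so λ = 4.
Foot = (−10, 32, 54) + 4·(8, −9, −12) = (22, −4, 6).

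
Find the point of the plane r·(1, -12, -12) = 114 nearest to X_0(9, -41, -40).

(6, -5, -4)

n = (1, -12, -12), |n|² = 289, and n·X_0 − 114 = 867.
t = 867/289 = 3, so the foot is X_0 − t·n = (9, -41, -40) − 3·(1, -12, -12) = (6, -5, -4).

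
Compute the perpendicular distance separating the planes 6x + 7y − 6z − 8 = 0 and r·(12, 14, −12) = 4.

6/11

Divide the second equation by 2 to match normals: 6x + 7y − 6z = 2.
With common normal n = (6, 7, −6) (|n| = 11), the distance is |8 − 2|/|n| = 6/11.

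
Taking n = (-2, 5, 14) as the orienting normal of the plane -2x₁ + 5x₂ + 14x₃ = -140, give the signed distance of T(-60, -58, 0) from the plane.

-2

n·T − (-140) = -30.
|n| = 15, so the signed distance is -30/15 = -2.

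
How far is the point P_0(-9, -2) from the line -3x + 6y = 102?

The normal to the line is n = (-3, 6) with |n| = 3√5.
|n·P_0 − 102| = |15 − 102| = 87, so the distance is 87/(3√5) = 29/√5.

29√5/5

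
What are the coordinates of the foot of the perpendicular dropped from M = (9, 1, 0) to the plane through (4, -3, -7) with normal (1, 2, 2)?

n = (1, 2, 2), |n|² = 9, and n·M − (-16) = 27.
t = 27/9 = 3, so the foot is M − t·n = (9, 1, 0) − 3·(1, 2, 2) = (6, -5, -6).

(6, -5, -6)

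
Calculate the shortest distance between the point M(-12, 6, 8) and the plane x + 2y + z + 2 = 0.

5√6/3

n = (1, 2, 1); n·P − (-2) = 10; |n| = √6; distance = 10/√6 = 5√6/3.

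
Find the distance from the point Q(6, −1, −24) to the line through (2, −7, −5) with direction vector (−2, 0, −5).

2√38

Direction vector d = (−2, 0, −5).
AP = (4, 6, −19), and AP × d = (−30, 58, 12).
|AP × d|² = 4408 and |d|² = 29, so the distance is √(4408/29) = √152 = 2√38.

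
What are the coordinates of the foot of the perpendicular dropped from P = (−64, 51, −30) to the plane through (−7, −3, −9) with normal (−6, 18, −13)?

n = (−6, 18, −13), |n|² = 529, and n·P − 105 = 1587.
t = 1587/529 = 3, so the foot is P − t·n = (−64, 51, −30) − 3·(−6, 18, −13) = (−46, −3, 9).

(-46, -3, 9)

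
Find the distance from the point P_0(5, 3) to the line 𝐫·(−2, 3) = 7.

8√13/13

The normal to the line is n = (−2, 3) with |n| = √13.
|n·P_0 − 7| = |-1 − 7| = 8, so the distance is 8/√13.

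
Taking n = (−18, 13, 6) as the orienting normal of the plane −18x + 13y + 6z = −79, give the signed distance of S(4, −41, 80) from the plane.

-2

n·S − (-79) = -46.
|n| = 23, so the signed distance is -46/23 = -2.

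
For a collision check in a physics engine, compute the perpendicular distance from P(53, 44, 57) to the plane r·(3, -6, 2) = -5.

2

Normal vector n = (3, -6, 2), and n·(53, 44, 57) - (-5) = 14.
|n| = √(9 + 36 + 4) = 7, so the distance is |14|/7 = 2.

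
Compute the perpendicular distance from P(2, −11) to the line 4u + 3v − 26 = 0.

51/5

The normal to the line is n = (4, 3) with |n| = 5.
|n·P − 26| = |-25 − 26| = 51, so the distance is 51/5.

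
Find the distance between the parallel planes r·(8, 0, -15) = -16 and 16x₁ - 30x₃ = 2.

Divide the second equation by 2 to match normals: 8x₁ - 15x₃ = 1.
Both planes have normal n = (8, 0, -15), |n| = 17. Any point on the first plane is at distance |1 − (-16)|/|n| = 17/17 = 1 from the second.

1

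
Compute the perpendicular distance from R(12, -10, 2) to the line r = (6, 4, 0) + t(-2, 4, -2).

Direction vector d = (-2, 4, -2).
AP = (6, -14, 2); AP·d = -72, |AP|² = 236, |d|² = 24.
distance² = |AP|² − (AP·d)²/|d|² = 236 − 5184/24 = 20, so the distance is 2√5.

2√5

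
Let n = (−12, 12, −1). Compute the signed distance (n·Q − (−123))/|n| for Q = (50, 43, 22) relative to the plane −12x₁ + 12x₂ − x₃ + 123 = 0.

1

n·Q − (-123) = 17.
|n| = 17, so the signed distance is 17/17 = 1.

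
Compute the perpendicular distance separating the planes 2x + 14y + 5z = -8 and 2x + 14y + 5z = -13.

1/3

Both planes have normal n = (2, 14, 5), |n| = 15. Any point on the first plane is at distance |(-13) − (-8)|/|n| = 5/15 = 1/3 from the second.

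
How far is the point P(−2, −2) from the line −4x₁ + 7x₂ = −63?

57√65/65

d = |(-4)·(-2) + 7·(-2) − (-63)| / √(16 + 49) = |57|/√65 = 57√65/65.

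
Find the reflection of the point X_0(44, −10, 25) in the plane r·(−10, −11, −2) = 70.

(4, -54, 17)

n = (−10, −11, −2), |n|² = 225, n·X_0 − 70 = -450, so t = -450/225 = -2.
Foot F = X_0 − (-2)·n = (24, −32, 21); the reflection is 2F − X_0 = (4, −54, 17).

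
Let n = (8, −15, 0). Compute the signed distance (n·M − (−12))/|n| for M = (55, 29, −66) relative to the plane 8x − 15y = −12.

n·M − (-12) = 17.
|n| = 17, so the signed distance is 17/17 = 1.

1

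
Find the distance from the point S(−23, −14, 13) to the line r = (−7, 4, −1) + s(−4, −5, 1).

2√26

Direction vector d = (−4, −5, 1).
AP = (−16, −18, 14); AP·d = 168, |AP|² = 776, |d|² = 42.
distance² = |AP|² − (AP·d)²/|d|² = 776 − 28224/42 = 104, so the distance is 2√26.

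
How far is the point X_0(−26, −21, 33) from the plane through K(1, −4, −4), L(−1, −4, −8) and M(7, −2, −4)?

KL = (−2, 0, −4) and KM = (6, 2, 0), so a normal is n = KL × KM = (8, −24, −4).
d = |8·(-26) + (-24)·(-21) + (-4)·33 − 120| / √(64 + 576 + 16) = |44| / (4√41) = 11√41/41.

11√41/41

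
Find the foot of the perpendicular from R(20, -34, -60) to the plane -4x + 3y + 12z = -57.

n = (-4, 3, 12), |n|² = 169, and n·R − (-57) = -845.
t = -845/169 = -5, so the foot is R − t·n = (20, -34, -60) − (-5)·(-4, 3, 12) = (0, -19, 0).

(0, -19, 0)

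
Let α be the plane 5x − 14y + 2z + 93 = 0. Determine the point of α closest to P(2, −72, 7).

n = (5, −14, 2), |n|² = 225, and n·P − (-93) = 1125.
t = 1125/225 = 5, so the foot is P − t·n = (2, −72, 7) − 5·(5, −14, 2) = (−23, −2, −3).

(-23, -2, -3)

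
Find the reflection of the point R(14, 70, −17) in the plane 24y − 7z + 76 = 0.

(14, -74, 25)

n = (0, 24, −7), |n|² = 625, n·R − (-76) = 1875, so t = 1875/625 = 3.
Foot F = R − 3·n = (14, −2, 4); the reflection is 2F − R = (14, −74, 25).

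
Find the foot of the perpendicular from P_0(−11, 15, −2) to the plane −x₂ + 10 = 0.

The perpendicular from P_0 has direction n = (0, −1, 0): r = (−11, 15, −2) + t(0, −1, 0).
Substitute into the plane: n·(P_0 + tn) = -10 gives -15 + 1t = -10, so t = 5.
Foot = (−11, 15, −2) + 5·(0, −1, 0) = (−11, 10, −2).

(-11, 10, -2)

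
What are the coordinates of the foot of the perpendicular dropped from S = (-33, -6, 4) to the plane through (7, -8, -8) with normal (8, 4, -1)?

The perpendicular from S has direction n = (8, 4, -1): r = (-33, -6, 4) + λ(8, 4, -1).
Substitute into the plane: n·(S + λn) = 32 gives -292 + 81λ = 32, so λ = 4.
Foot = (-33, -6, 4) + 4·(8, 4, -1) = (-1, 10, 0).

(-1, 10, 0)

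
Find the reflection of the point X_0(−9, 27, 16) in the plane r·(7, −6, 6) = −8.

n = (7, −6, 6), |n|² = 121, n·X_0 − (-8) = -121, so t = -121/121 = -1.
Foot F = X_0 − (-1)·n = (−2, 21, 22); the reflection is 2F − X_0 = (5, 15, 28).

(5, 15, 28)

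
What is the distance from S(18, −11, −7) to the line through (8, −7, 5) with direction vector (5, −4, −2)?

Direction vector d = (5, −4, −2).
AP = (10, −4, −12); AP·d = 90, |AP|² = 260, |d|² = 45.
distance² = |AP|² − (AP·d)²/|d|² = 260 − 8100/45 = 80, so the distance is 4√5.

4√5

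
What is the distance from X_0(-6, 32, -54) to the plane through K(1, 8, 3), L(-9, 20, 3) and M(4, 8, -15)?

21/√62

KL = (-10, 12, 0) and KM = (3, 0, -18), so a normal is n = KL × KM = (-216, -180, -36).
d = |(-216)·(-6) + (-180)·32 + (-36)·(-54) − (-1764)| / √(46656 + 32400 + 1296) = |-756| / (36√62) = 21/√62.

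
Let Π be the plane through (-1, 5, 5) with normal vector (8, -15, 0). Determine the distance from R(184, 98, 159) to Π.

5

The plane has equation n·(r − (-1, 5, 5)) = 0, i.e. n·r = -83.
Then n·(184, 98, 159) - (-83) = 85.
|n| = √(64 + 225 + 0) = 17, so the distance is |85|/17 = 5.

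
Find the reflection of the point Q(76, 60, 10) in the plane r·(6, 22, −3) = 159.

(40, -72, 28)

With n = (6, 22, −3), the signed offset is (n·Q − 159)/|n|² = 1587/529 = 3.
Q' = Q − 2t·n = (76, 60, 10) − 6·(6, 22, −3) = (40, −72, 28).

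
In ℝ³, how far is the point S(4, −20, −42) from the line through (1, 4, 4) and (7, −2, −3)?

3√85

A direction vector is d = (6, −6, −7).
AP = (3, −24, −46); AP·d = 484, |AP|² = 2701, |d|² = 121.
distance² = |AP|² − (AP·d)²/|d|² = 2701 − 234256/121 = 765, so the distance is 3√85.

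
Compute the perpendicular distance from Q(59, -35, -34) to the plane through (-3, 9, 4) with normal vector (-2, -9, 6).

4

The plane has equation n·(r − (-3, 9, 4)) = 0, i.e. n·r = -51.
Then n·(59, -35, -34) - (-51) = 44.
|n| = √(4 + 81 + 36) = 11, so the distance is |44|/11 = 4.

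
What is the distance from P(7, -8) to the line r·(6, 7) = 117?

131/√85

The normal to the line is n = (6, 7) with |n| = √85.
|n·P − 117| = |-14 − 117| = 131, so the distance is 131/√85.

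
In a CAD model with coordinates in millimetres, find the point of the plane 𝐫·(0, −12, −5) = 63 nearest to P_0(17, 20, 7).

(17, -4, -3)

n = (0, −12, −5), |n|² = 169, and n·P_0 − 63 = -338.
t = -338/169 = -2, so the foot is P_0 − t·n = (17, 20, 7) − (-2)·(0, −12, −5) = (17, −4, −3).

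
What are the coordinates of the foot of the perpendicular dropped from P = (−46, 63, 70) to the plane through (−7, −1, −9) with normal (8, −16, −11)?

n = (8, −16, −11), |n|² = 441, and n·P − 59 = -2205.
t = -2205/441 = -5, so the foot is P − t·n = (−46, 63, 70) − (-5)·(8, −16, −11) = (−6, −17, 15).

(-6, -17, 15)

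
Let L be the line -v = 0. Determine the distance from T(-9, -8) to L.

8

The normal to the line is n = (0, -1) with |n| = 1.
|n·T − 0| = |8 − 0| = 8, so the distance is 8/1 = 8.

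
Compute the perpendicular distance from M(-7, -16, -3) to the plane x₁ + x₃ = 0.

Normal vector n = (1, 0, 1), and n·(-7, -16, -3) - 0 = -10.
|n| = √(1 + 0 + 1) = √2, so the distance is |-10|/√2 = 5√2.

5√2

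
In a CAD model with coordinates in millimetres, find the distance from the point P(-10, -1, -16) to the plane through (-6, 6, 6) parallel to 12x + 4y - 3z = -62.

Parallel planes share the normal n = (12, 4, -3); since (-6, 6, 6) lies on the plane, its equation is 12x + 4y - 3z = -66.
d = |12·(-10) + 4·(-1) + (-3)·(-16) − (-66)| / √(144 + 16 + 9) = |-10| / 13 = 10/13.

10/13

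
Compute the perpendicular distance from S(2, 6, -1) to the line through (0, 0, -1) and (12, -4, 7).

2√10

A direction vector is d = (12, -4, 8).
AP = (2, 6, 0); AP·d = 0, |AP|² = 40, |d|² = 224.
distance² = |AP|² − (AP·d)²/|d|² = 40 − 0/224 = 40, so the distance is 2√10.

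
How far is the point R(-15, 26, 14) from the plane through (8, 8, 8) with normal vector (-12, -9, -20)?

6/25

The plane has equation n·(r − (8, 8, 8)) = 0, i.e. n·r = -328.
Then n·(-15, 26, 14) - (-328) = -6.
|n| = √(144 + 81 + 400) = 25, so the distance is |-6|/25 = 6/25.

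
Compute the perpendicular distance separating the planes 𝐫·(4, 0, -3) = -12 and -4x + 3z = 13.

1/5

Divide the second equation by -1 to match normals: 4x - 3z = -13.
With common normal n = (4, 0, -3) (|n| = 5), the distance is |(-12) − (-13)|/|n| = 1/5.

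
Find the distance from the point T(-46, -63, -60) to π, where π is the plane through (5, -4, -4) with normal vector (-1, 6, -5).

23√62/62

The plane has equation n·(r − (5, -4, -4)) = 0, i.e. n·r = -9.
Then n·(-46, -63, -60) - (-9) = -23.
|n| = √(1 + 36 + 25) = √62, so the distance is |-23|/√62 = 23√62/62.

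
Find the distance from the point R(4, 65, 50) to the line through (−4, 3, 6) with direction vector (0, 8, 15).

Direction vector d = (0, 8, 15).
AP = (8, 62, 44); AP·d = 1156, |AP|² = 5844, |d|² = 289.
distance² = |AP|² − (AP·d)²/|d|² = 5844 − 1336336/289 = 1220, so the distance is 2√305.

2√305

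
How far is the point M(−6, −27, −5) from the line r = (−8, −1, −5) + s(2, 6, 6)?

Direction vector d = (2, 6, 6).
AP = (2, −26, 0); AP·d = -152, |AP|² = 680, |d|² = 76.
distance² = |AP|² − (AP·d)²/|d|² = 680 − 23104/76 = 376, so the distance is 2√94.

2√94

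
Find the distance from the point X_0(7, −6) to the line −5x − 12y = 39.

2/13

d = |(-5)·7 + (-12)·(-6) − 39| / √(25 + 144) = |-2|/13 = 2/13.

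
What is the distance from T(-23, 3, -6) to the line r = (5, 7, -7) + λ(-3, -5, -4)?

√601

Direction vector d = (-3, -5, -4).
AP = (-28, -4, 1), and AP × d = (21, -115, 128).
|AP × d|² = 30050 and |d|² = 50, so the distance is √(30050/50) = √601.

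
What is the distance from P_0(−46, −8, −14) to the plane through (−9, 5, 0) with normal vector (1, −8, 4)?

The plane has equation n·(r − (−9, 5, 0)) = 0, i.e. n·r = -49.
n = (1, −8, 4); n·P − (-49) = 11; |n| = 9; distance = 11/9.

11/9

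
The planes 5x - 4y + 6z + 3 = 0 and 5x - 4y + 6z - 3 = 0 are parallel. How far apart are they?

6√77/77

Both planes have normal n = (5, -4, 6), |n| = √77. Any point on the first plane is at distance |3 − (-3)|/|n| = 6/√77 from the second.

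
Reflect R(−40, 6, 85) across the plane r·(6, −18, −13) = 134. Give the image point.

With n = (6, −18, −13), the signed offset is (n·R − 134)/|n|² = -1587/529 = -3.
R' = R − 2t·n = (−40, 6, 85) − (-6)·(6, −18, −13) = (−4, −102, 7).

(-4, -102, 7)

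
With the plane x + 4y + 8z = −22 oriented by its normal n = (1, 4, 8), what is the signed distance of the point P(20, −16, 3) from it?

2/9

n·P − (-22) = 2.
|n| = 9, so the signed distance is 2/9.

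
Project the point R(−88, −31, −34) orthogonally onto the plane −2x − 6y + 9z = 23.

n = (−2, −6, 9), |n|² = 121, and n·R − 23 = 33.
t = 33/121 = 3/11, so the foot is R − t·n = (−88, −31, −34) − (3/11)·(−2, −6, 9) = (−962/11, −323/11, −401/11).

(-962/11, -323/11, -401/11)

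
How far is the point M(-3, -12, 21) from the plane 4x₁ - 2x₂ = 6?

Normal vector n = (4, -2, 0), and n·(-3, -12, 21) - 6 = 6.
|n| = √(16 + 4 + 0) = 2√5, so the distance is |6|/(2√5) = 3√5/5.

3/√5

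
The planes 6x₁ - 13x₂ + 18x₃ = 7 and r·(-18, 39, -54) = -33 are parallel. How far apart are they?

Divide the second equation by -3 to match normals: 6x₁ - 13x₂ + 18x₃ = 11.
Both planes have normal n = (6, -13, 18), |n| = 23. Any point on the first plane is at distance |11 − 7|/|n| = 4/23 from the second.

4/23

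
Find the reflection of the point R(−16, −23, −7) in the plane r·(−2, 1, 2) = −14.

With n = (−2, 1, 2), the signed offset is (n·R − (-14))/|n|² = 9/9 = 1.
R' = R − 2t·n = (−16, −23, −7) − 2·(−2, 1, 2) = (−12, −25, −11).

(-12, -25, -11)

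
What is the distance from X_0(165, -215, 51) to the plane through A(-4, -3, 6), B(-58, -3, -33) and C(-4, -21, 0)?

AB = (-54, 0, -39) and AC = (0, -18, -6), so a normal is n = AB × AC = (-702, -324, 972).
Then n·(165, -215, 51) - 9612 = -6210.
|n| = √(492804 + 104976 + 944784) = 1242, so the distance is |-6210|/1242 = 5.

5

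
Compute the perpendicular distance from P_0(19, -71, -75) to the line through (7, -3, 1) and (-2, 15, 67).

4√130

A direction vector is d = (-9, 18, 66).
AP = (12, -68, -76), and AP × d = (-3120, -108, -396).
|AP × d|² = 9902880 and |d|² = 4761, so the distance is √(9902880/4761) = √2080 = 4√130.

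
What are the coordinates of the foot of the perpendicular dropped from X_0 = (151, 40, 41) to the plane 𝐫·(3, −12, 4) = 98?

n = (3, −12, 4), |n|² = 169, and n·X_0 − 98 = 39.
t = 39/169 = 3/13, so the foot is X_0 − t·n = (151, 40, 41) − (3/13)·(3, −12, 4) = (1954/13, 556/13, 521/13).

(1954/13, 556/13, 521/13)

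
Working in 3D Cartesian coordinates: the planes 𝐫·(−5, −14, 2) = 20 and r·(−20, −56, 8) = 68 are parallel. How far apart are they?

1/5

Divide the second equation by 4 to match normals: −5x − 14y + 2z = 17.
Both planes have normal n = (−5, −14, 2), |n| = 15. Any point on the first plane is at distance |17 − 20|/|n| = 3/15 = 1/5 from the second.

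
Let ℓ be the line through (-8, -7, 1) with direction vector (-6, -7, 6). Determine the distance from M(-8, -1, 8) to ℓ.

√85

Direction vector d = (-6, -7, 6).
AP = (0, 6, 7), and AP × d = (85, -42, 36).
|AP × d|² = 10285 and |d|² = 121, so the distance is √(10285/121) = √85.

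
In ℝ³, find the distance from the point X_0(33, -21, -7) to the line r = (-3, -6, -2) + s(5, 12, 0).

Direction vector d = (5, 12, 0).
AP = (36, -15, -5), and AP × d = (60, -25, 507).
|AP × d|² = 261274 and |d|² = 169, so the distance is √(261274/169) = √1546.

√1546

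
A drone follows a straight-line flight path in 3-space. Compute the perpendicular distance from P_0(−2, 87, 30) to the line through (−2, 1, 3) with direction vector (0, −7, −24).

Direction vector d = (0, −7, −24).
AP = (0, 86, 27), and AP × d = (−1875, 0, 0).
|AP × d|² = 3515625 and |d|² = 625, so the distance is √(3515625/625) = √5625 = 75.

75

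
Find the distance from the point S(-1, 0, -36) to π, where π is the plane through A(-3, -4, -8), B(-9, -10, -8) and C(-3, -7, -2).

AB = (-6, -6, 0) and AC = (0, -3, 6), so a normal is n = AB × AC = (-36, 36, 18).
Then n·(-1, 0, -36) - (-180) = -432.
|n| = √(1296 + 1296 + 324) = 54, so the distance is |-432|/54 = 8.

8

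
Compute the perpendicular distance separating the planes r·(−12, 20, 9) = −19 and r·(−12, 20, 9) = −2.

17/25

With common normal n = (−12, 20, 9) (|n| = 25), the distance is |(-19) − (-2)|/|n| = 17/25.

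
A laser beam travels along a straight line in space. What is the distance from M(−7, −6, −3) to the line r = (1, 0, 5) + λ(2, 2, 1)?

Direction vector d = (2, 2, 1).
AP = (−8, −6, −8); AP·d = -36, |AP|² = 164, |d|² = 9.
distance² = |AP|² − (AP·d)²/|d|² = 164 − 1296/9 = 20, so the distance is 2√5.

2√5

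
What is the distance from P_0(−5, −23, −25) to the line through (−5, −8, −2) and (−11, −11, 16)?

A direction vector is d = (−6, −3, 18).
AP = (0, −15, −23), and AP × d = (−339, 138, −90).
|AP × d|² = 142065 and |d|² = 369, so the distance is √(142065/369) = √385.

√385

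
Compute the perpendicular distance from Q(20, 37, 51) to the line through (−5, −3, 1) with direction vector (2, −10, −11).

Direction vector d = (2, −10, −11).
AP = (25, 40, 50), and AP × d = (60, 375, −330).
|AP × d|² = 253125 and |d|² = 225, so the distance is √(253125/225) = √1125 = 15√5.

15√5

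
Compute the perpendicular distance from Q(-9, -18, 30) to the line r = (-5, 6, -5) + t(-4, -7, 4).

√521

Direction vector d = (-4, -7, 4).
AP = (-4, -24, 35); AP·d = 324, |AP|² = 1817, |d|² = 81.
distance² = |AP|² − (AP·d)²/|d|² = 1817 − 104976/81 = 521, so the distance is √521.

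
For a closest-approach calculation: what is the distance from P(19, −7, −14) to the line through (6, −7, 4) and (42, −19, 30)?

√493

A direction vector is d = (36, −12, 26).
AP = (13, 0, −18), and AP × d = (−216, −986, −156).
|AP × d|² = 1043188 and |d|² = 2116, so the distance is √(1043188/2116) = √493.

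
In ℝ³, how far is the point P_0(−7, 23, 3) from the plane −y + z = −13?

7/√2

d = |(-1)·23 + 1·3 − (-13)| / √(0 + 1 + 1) = |-7| / √2 = 7/√2.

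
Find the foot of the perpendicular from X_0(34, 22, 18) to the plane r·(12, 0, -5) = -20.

(10, 22, 28)

The perpendicular from X_0 has direction n = (12, 0, -5): r = (34, 22, 18) + λ(12, 0, -5).
Substitute into the plane: n·(X_0 + λn) = -20 gives 318 + 169λ = -20, so λ = -2.
Foot = (34, 22, 18) + (-2)·(12, 0, -5) = (10, 22, 28).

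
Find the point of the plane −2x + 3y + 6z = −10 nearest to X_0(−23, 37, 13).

(-13, 22, -17)

The perpendicular from X_0 has direction n = (−2, 3, 6): r = (−23, 37, 13) + λ(−2, 3, 6).
Substitute into the plane: n·(X_0 + λn) = -10 gives 235 + 49λ = -10, so λ = -5.
Foot = (−23, 37, 13) + (-5)·(−2, 3, 6) = (−13, 22, −17).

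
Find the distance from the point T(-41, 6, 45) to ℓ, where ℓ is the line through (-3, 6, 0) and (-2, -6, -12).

3√257

A direction vector is d = (1, -12, -12).
AP = (-38, 0, 45), and AP × d = (540, -411, 456).
|AP × d|² = 668457 and |d|² = 289, so the distance is √(668457/289) = √2313 = 3√257.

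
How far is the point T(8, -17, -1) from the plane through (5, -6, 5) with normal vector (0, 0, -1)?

The plane has equation n·(r − (5, -6, 5)) = 0, i.e. n·r = -5.
Then n·(8, -17, -1) - (-5) = 6.
|n| = √(0 + 0 + 1) = 1, so the distance is |6|/1 = 6.

6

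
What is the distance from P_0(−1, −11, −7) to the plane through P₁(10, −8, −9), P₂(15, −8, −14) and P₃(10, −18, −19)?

2√3

P₁P₂ = (5, 0, −5) and P₁P₃ = (0, −10, −10), so a normal is n = P₁P₂ × P₁P₃ = (−50, 50, −50).
Then n·(−1, −11, −7) − (−450) = 300.
|n| = √(2500 + 2500 + 2500) = 50√3, so the distance is |300|/(50√3) = 2√3.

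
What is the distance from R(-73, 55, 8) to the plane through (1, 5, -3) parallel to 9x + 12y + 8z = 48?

22/17

Parallel planes share the normal n = (9, 12, 8); since (1, 5, -3) lies on the plane, its equation is 9x + 12y + 8z = 45.
Then n·(-73, 55, 8) - 45 = 22.
|n| = √(81 + 144 + 64) = 17, so the distance is |22|/17 = 22/17.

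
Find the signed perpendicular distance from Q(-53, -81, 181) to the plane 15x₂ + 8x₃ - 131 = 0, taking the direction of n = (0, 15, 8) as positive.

n·Q − 131 = 102.
|n| = 17, so the signed distance is 102/17 = 6.

6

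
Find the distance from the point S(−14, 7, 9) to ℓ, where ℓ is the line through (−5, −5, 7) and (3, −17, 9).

√17

A direction vector is d = (8, −12, 2).
AP = (−9, 12, 2); AP·d = -212, |AP|² = 229, |d|² = 212.
distance² = |AP|² − (AP·d)²/|d|² = 229 − 44944/212 = 17, so the distance is √17.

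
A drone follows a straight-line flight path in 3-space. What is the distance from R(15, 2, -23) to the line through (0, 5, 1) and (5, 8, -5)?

A direction vector is d = (5, 3, -6).
AP = (15, -3, -24); AP·d = 210, |AP|² = 810, |d|² = 70.
distance² = |AP|² − (AP·d)²/|d|² = 810 − 44100/70 = 180, so the distance is 6√5.

6√5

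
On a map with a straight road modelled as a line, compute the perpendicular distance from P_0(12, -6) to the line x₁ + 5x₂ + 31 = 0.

The normal to the line is n = (1, 5) with |n| = √26.
|n·P_0 − (-31)| = |-18 − (-31)| = 13, so the distance is 13/√26 = √26/2.

√26/2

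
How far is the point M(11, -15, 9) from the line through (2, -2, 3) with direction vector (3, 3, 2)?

√286

Direction vector d = (3, 3, 2).
AP = (9, -13, 6), and AP × d = (-44, 0, 66).
|AP × d|² = 6292 and |d|² = 22, so the distance is √(6292/22) = √286.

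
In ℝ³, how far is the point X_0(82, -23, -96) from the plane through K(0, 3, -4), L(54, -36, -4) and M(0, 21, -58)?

2

KL = (54, -39, 0) and KM = (0, 18, -54), so a normal is n = KL × KM = (2106, 2916, 972).
Then n·(82, -23, -96) - 4860 = 7452.
|n| = √(4435236 + 8503056 + 944784) = 3726, so the distance is |7452|/3726 = 2.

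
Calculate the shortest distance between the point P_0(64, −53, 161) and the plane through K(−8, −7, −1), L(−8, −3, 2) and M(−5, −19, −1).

6

KL = (0, 4, 3) and KM = (3, −12, 0), so a normal is n = KL × KM = (36, 9, −12).
d = |36·64 + 9·(-53) + (-12)·161 − (-339)| / √(1296 + 81 + 144) = |234| / 39 = 6.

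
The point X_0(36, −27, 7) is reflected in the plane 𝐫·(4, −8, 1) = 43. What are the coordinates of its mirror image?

With n = (4, −8, 1), the signed offset is (n·X_0 − 43)/|n|² = 324/81 = 4.
X_0' = X_0 − 2t·n = (36, −27, 7) − 8·(4, −8, 1) = (4, 37, −1).

(4, 37, -1)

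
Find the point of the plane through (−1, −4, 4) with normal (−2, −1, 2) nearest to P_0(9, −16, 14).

n = (−2, −1, 2), |n|² = 9, and n·P_0 − 14 = 12.
t = 12/9 = 4/3, so the foot is P_0 − t·n = (9, −16, 14) − (4/3)·(−2, −1, 2) = (35/3, −44/3, 34/3).

(35/3, -44/3, 34/3)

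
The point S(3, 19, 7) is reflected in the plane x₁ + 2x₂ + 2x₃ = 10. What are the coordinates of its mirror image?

(-7, -1, -13)

With n = (1, 2, 2), the signed offset is (n·S − 10)/|n|² = 45/9 = 5.
S' = S − 2t·n = (3, 19, 7) − 10·(1, 2, 2) = (-7, -1, -13).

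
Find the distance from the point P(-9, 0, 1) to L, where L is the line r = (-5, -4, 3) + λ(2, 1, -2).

6

Direction vector d = (2, 1, -2).
AP = (-4, 4, -2), and AP × d = (-6, -12, -12).
|AP × d|² = 324 and |d|² = 9, so the distance is √(324/9) = √36 = 6.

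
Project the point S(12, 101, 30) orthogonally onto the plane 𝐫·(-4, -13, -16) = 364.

(-8, 36, -50)

The perpendicular from S has direction n = (-4, -13, -16): r = (12, 101, 30) + μ(-4, -13, -16).
Substitute into the plane: n·(S + μn) = 364 gives -1841 + 441μ = 364, so μ = 5.
Foot = (12, 101, 30) + 5·(-4, -13, -16) = (-8, 36, -50).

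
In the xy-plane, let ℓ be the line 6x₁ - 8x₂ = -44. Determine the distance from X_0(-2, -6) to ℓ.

8

The normal to the line is n = (6, -8) with |n| = 10.
|n·X_0 − (-44)| = |36 − (-44)| = 80, so the distance is 80/10 = 8.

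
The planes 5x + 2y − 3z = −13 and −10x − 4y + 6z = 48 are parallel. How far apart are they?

Divide the second equation by -2 to match normals: 5x + 2y − 3z = -24.
Both planes have normal n = (5, 2, −3), |n| = √38. Any point on the first plane is at distance |(-24) − (-13)|/|n| = 11/√38 from the second.

11/√38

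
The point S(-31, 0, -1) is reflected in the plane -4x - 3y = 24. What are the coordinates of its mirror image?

n = (-4, -3, 0), |n|² = 25, n·S − 24 = 100, so t = 100/25 = 4.
Foot F = S − 4·n = (-15, 12, -1); the reflection is 2F − S = (1, 24, -1).

(1, 24, -1)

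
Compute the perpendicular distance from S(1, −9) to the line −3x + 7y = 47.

The normal to the line is n = (−3, 7) with |n| = √58.
|n·S − 47| = |-66 − 47| = 113, so the distance is 113/√58.

113√58/58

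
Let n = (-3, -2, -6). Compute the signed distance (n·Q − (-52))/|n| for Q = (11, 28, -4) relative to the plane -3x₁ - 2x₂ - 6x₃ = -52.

-13/7

n·Q − (-52) = -13.
|n| = 7, so the signed distance is -13/7.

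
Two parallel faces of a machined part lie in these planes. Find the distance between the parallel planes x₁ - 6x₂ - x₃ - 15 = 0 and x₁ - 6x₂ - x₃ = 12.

3√38/38

Both planes have normal n = (1, -6, -1), |n| = √38. Any point on the first plane is at distance |12 − 15|/|n| = 3/√38 from the second.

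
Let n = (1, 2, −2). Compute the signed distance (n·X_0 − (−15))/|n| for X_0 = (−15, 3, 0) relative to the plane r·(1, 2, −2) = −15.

2

n·X_0 − (-15) = 6.
|n| = 3, so the signed distance is 6/3 = 2.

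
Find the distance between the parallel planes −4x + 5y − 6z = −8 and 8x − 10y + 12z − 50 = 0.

Divide the second equation by -2 to match normals: −4x + 5y − 6z = -25.
With common normal n = (−4, 5, −6) (|n| = √77), the distance is |(-8) − (-25)|/|n| = 17/√77 = 17√77/77.

17/√77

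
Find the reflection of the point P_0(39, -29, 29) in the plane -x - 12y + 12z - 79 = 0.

With n = (-1, -12, 12), the signed offset is (n·P_0 − 79)/|n|² = 578/289 = 2.
P_0' = P_0 − 2t·n = (39, -29, 29) − 4·(-1, -12, 12) = (43, 19, -19).

(43, 19, -19)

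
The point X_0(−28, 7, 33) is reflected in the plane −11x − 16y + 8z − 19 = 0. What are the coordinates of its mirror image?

(-6, 39, 17)

With n = (−11, −16, 8), the signed offset is (n·X_0 − 19)/|n|² = 441/441 = 1.
X_0' = X_0 − 2t·n = (−28, 7, 33) − 2·(−11, −16, 8) = (−6, 39, 17).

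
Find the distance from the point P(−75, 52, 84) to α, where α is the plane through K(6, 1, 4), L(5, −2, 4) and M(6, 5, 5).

√26

KL = (−1, −3, 0) and KM = (0, 4, 1), so a normal is n = KL × KM = (−3, 1, −4).
Then n·(−75, 52, 84) − (−33) = −26.
|n| = √(9 + 1 + 16) = √26, so the distance is |-26|/√26 = √26.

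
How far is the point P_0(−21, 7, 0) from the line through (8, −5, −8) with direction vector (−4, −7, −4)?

√1049

Direction vector d = (−4, −7, −4).
AP = (−29, 12, 8), and AP × d = (8, −148, 251).
|AP × d|² = 84969 and |d|² = 81, so the distance is √(84969/81) = √1049.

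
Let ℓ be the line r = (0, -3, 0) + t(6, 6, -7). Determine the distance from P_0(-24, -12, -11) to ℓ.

3√73

Direction vector d = (6, 6, -7).
AP = (-24, -9, -11), and AP × d = (129, -234, -90).
|AP × d|² = 79497 and |d|² = 121, so the distance is √(79497/121) = √657 = 3√73.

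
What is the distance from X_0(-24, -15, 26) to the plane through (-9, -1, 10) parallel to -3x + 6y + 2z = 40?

Parallel planes share the normal n = (-3, 6, 2); since (-9, -1, 10) lies on the plane, its equation is -3x + 6y + 2z = 41.
Then n·(-24, -15, 26) - 41 = -7.
|n| = √(9 + 36 + 4) = 7, so the distance is |-7|/7 = 1.

1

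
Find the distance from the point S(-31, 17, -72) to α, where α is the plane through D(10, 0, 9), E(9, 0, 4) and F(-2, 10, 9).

DE = (-1, 0, -5) and DF = (-12, 10, 0), so a normal is n = DE × DF = (50, 60, -10).
n = (50, 60, -10); n·P − 410 = -220; |n| = 10√62; distance = 220/(10√62) = 22/√62.

11√62/31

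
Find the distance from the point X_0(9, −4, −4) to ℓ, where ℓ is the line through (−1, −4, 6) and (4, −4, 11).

10√2

A direction vector is d = (5, 0, 5).
AP = (10, 0, −10); AP·d = 0, |AP|² = 200, |d|² = 50.
distance² = |AP|² − (AP·d)²/|d|² = 200 − 0/50 = 200, so the distance is 10√2.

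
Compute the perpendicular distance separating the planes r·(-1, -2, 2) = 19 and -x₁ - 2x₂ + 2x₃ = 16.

1

With common normal n = (-1, -2, 2) (|n| = 3), the distance is |19 − 16|/|n| = 3/3 = 1.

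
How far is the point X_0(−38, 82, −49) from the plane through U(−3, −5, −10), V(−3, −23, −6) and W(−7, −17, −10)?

3

UV = (0, −18, 4) and UW = (−4, −12, 0), so a normal is n = UV × UW = (48, −16, −72).
Then n·(−38, 82, −49) − 656 = −264.
|n| = √(2304 + 256 + 5184) = 88, so the distance is |-264|/88 = 3.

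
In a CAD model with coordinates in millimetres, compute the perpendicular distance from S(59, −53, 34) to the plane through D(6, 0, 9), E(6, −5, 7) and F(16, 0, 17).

19/(3√5)

DE = (0, −5, −2) and DF = (10, 0, 8), so a normal is n = DE × DF = (−40, −20, 50).
Then n·(59, −53, 34) − 210 = 190.
|n| = √(1600 + 400 + 2500) = 30√5, so the distance is |190|/(30√5) = 19√5/15.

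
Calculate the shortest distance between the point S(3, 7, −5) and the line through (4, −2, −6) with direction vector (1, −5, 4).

Direction vector d = (1, −5, 4).
AP = (−1, 9, 1), and AP × d = (41, 5, −4).
|AP × d|² = 1722 and |d|² = 42, so the distance is √(1722/42) = √41.

√41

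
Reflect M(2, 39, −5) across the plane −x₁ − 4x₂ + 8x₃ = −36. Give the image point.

With n = (−1, −4, 8), the signed offset is (n·M − (-36))/|n|² = -162/81 = -2.
M' = M − 2t·n = (2, 39, −5) − (-4)·(−1, −4, 8) = (−2, 23, 27).

(-2, 23, 27)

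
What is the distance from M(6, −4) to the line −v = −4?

The normal to the line is n = (0, −1) with |n| = 1.
|n·M − (-4)| = |4 − (-4)| = 8, so the distance is 8/1 = 8.

8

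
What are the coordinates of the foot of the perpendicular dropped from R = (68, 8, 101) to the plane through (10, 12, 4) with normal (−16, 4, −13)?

The perpendicular from R has direction n = (−16, 4, −13): r = (68, 8, 101) + μ(−16, 4, −13).
Substitute into the plane: n·(R + μn) = -164 gives -2369 + 441μ = -164, so μ = 5.
Foot = (68, 8, 101) + 5·(−16, 4, −13) = (−12, 28, 36).

(-12, 28, 36)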